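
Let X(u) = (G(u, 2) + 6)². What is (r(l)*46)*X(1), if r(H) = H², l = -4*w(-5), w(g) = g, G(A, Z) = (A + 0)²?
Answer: 901600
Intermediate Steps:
G(A, Z) = A²
X(u) = (6 + u²)² (X(u) = (u² + 6)² = (6 + u²)²)
l = 20 (l = -4*(-5) = 20)
(r(l)*46)*X(1) = (20²*46)*(6 + 1²)² = (400*46)*(6 + 1)² = 18400*7² = 18400*49 = 901600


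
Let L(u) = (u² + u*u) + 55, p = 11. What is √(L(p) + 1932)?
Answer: √2229 ≈ 47.212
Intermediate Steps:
L(u) = 55 + 2*u² (L(u) = (u² + u²) + 55 = 2*u² + 55 = 55 + 2*u²)
√(L(p) + 1932) = √((55 + 2*11²) + 1932) = √((55 + 2*121) + 1932) = √((55 + 242) + 1932) = √(297 + 1932) = √2229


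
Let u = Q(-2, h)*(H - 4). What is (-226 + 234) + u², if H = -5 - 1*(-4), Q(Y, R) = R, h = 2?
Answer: 108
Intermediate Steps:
H = -1 (H = -5 + 4 = -1)
u = -10 (u = 2*(-1 - 4) = 2*(-5) = -10)
(-226 + 234) + u² = (-226 + 234) + (-10)² = 8 + 100 = 108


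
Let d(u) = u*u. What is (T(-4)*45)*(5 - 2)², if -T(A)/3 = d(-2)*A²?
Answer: -77760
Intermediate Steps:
d(u) = u²
T(A) = -12*A² (T(A) = -3*(-2)²*A² = -12*A²)
(T(-4)*45)*(5 - 2)² = (-12*(-4)²*45)*(5 - 2)² = (-12*16*45)*3² = -192*45*9 = -8640*9 = -77760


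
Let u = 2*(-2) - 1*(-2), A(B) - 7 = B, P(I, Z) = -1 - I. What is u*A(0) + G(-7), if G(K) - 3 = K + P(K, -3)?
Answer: -12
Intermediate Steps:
A(B) = 7 + B
u = -2 (u = -4 + 2 = -2)
G(K) = 2 (G(K) = 3 + (K + (-1 - K)) = 3 - 1 = 2)
u*A(0) + G(-7) = -2*(7 + 0) + 2 = -2*7 + 2 = -14 + 2 = -12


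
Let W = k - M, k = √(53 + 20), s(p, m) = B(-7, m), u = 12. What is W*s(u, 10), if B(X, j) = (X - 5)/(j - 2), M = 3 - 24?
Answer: -63/2 - 3*√73/2 ≈ -44.316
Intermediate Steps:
M = -21
B(X, j) = (-5 + X)/(-2 + j)
s(p, m) = -12/(-2 + m) (s(p, m) = (-5 - 7)/(-2 + m) = -12/(-2 + m))
k = √73 ≈ 8.5440
W = 21 + √73 (W = √73 - 1*(-21) = √73 + 21 = 21 + √73 ≈ 29.544)
W*s(u, 10) = (21 + √73)*(-12/(-2 + 10)) = (21 + √73)*(-12/8) = (21 + √73)*(-12*⅛) = (21 + √73)*(-3/2) = -63/2 - 3*√73/2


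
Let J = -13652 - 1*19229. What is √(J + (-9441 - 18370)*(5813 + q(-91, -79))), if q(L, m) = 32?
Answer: 4*I*√10161761 ≈ 12751.0*I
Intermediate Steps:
J = -32881 (J = -13652 - 19229 = -32881)
√(J + (-9441 - 18370)*(5813 + q(-91, -79))) = √(-32881 + (-9441 - 18370)*(5813 + 32)) = √(-32881 - 27811*5845) = √(-32881 - 162555295) = √(-162588176) = 4*I*√10161761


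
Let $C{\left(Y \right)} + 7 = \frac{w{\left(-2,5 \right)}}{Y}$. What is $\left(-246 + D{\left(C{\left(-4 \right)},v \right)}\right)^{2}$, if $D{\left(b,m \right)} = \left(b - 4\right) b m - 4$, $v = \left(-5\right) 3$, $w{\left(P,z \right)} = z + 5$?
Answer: $\frac{75603025}{16} \approx 4.7252 \cdot 10^{6}$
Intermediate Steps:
$w{\left(P,z \right)} = 5 + z$
$C{\left(Y \right)} = -7 + \frac{10}{Y}$ ($C{\left(Y \right)} = -7 + \frac{5 + 5}{Y} = -7 + \frac{10}{Y}$)
$v = -15$
$D{\left(b,m \right)} = -4 + b m \left(-4 + b\right)$ ($D{\left(b,m \right)} = \left(-4 + b\right) b m - 4 = b \left(-4 + b\right) m - 4 = b m \left(-4 + b\right) - 4 = -4 + b m \left(-4 + b\right)$)
$\left(-246 + D{\left(C{\left(-4 \right)},v \right)}\right)^{2} = \left(-246 - \left(4 + 15 \left(-7 + \frac{10}{-4}\right)^{2} + 4 \left(-7 + \frac{10}{-4}\right) \left(-15\right)\right)\right)^{2} = \left(-246 - \left(4 + 15 \left(-7 + 10 \left(- \frac{1}{4}\right)\right)^{2} + 4 \left(-7 + 10 \left(- \frac{1}{4}\right)\right) \left(-15\right)\right)\right)^{2} = \left(-246 - \left(4 + 15 \left(-7 - \frac{5}{2}\right)^{2} + 4 \left(-7 - \frac{5}{2}\right) \left(-15\right)\right)\right)^{2} = \left(-246 - \left(4 + 570 + \frac{5415}{4}\right)\right)^{2} = \left(-246 - \frac{7711}{4}\right)^{2} = \left(- \frac{8695}{4}\right)^{2} = \frac{75603025}{16}$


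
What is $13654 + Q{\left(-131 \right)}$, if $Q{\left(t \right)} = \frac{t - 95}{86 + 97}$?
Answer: $\frac{2498456}{183} \approx 13653.0$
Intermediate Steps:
$Q{\left(t \right)} = - \frac{95}{183} + \frac{t}{183}$ ($Q{\left(t \right)} = \frac{-95 + t}{183} = \left(-95 + t\right) \frac{1}{183} = - \frac{95}{183} + \frac{t}{183}$)
$13654 + Q{\left(-131 \right)} = 13654 + \left(- \frac{95}{183} + \frac{1}{183} \left(-131\right)\right) = 13654 - \frac{226}{183} = \frac{2498456}{183}$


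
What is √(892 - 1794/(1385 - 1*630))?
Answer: √507107830/755 ≈ 29.827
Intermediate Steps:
√(892 - 1794/(1385 - 1*630)) = √(892 - 1794/(1385 - 630)) = √(892 - 1794/755) = √(671666/755) = √507107830/755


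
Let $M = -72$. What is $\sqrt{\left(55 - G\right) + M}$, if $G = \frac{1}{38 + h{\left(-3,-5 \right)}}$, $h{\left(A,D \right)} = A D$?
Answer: $\frac{i \sqrt{47806}}{53} \approx 4.1254 i$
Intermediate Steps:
$G = \frac{1}{53}$ ($G = \frac{1}{38 - -15} = \frac{1}{38 + 15} = \frac{1}{53} \approx 0.018868$)
$\sqrt{\left(55 - G\right) + M} = \sqrt{\left(55 - \frac{1}{53}\right) - 72} = \sqrt{\frac{2914}{53} - 72} = \sqrt{- \frac{902}{53}} = \frac{i \sqrt{47806}}{53}$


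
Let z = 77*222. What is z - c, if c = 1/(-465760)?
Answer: 7961701441/465760 ≈ 17094.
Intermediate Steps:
c = -1/465760 ≈ -2.1470e-6
z = 17094
z - c = 17094 - 1*(-1/465760) = 17094 + 1/465760 = 7961701441/465760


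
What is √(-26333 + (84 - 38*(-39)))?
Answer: I*√24767 ≈ 157.38*I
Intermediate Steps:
√(-26333 + (84 - 38*(-39))) = √(-26333 + (84 + 1482)) = √(-26333 + 1566) = √(-24767) = I*√24767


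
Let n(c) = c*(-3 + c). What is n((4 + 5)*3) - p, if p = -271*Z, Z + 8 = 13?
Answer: 2003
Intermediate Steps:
Z = 5 (Z = -8 + 13 = 5)
p = -1355 (p = -271*5 = -1355)
n((4 + 5)*3) - p = ((4 + 5)*3)*(-3 + (4 + 5)*3) - 1*(-1355) = (9*3)*(-3 + 9*3) + 1355 = 27*(-3 + 27) + 1355 = 27*24 + 1355 = 648 + 1355 = 2003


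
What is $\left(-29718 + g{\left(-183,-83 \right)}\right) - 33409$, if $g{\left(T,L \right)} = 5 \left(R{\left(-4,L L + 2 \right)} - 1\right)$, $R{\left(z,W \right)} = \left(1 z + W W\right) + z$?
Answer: $237366233$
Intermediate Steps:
$R{\left(z,W \right)} = W^{2} + 2 z$ ($R{\left(z,W \right)} = \left(z + W^{2}\right) + z = W^{2} + 2 z$)
$g{\left(T,L \right)} = -45 + 5 \left(2 + L^{2}\right)^{2}$ ($g{\left(T,L \right)} = 5 \left(\left(\left(L L + 2\right)^{2} + 2 \left(-4\right)\right) - 1\right) = 5 \left(\left(\left(L^{2} + 2\right)^{2} - 8\right) - 1\right) = 5 \left(\left(\left(2 + L^{2}\right)^{2} - 8\right) - 1\right) = 5 \left(\left(-8 + \left(2 + L^{2}\right)^{2}\right) - 1\right) = 5 \left(-9 + \left(2 + L^{2}\right)^{2}\right) = -45 + 5 \left(2 + L^{2}\right)^{2}$)
$\left(-29718 + g{\left(-183,-83 \right)}\right) - 33409 = \left(-29718 - \left(45 - 5 \left(2 + \left(-83\right)^{2}\right)^{2}\right)\right) - 33409 = \left(-29718 - \left(45 - 5 \left(2 + 6889\right)^{2}\right)\right) - 33409 = \left(-29718 - \left(45 - 5 \cdot 6891^{2}\right)\right) - 33409 = \left(-29718 + \left(-45 + 5 \cdot 47485881\right)\right) - 33409 = \left(-29718 + \left(-45 + 237429405\right)\right) - 33409 = \left(-29718 + 237429360\right) - 33409 = 237399642 - 33409 = 237366233$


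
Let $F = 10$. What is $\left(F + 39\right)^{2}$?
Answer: $2401$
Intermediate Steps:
$\left(F + 39\right)^{2} = \left(10 + 39\right)^{2} = 49^{2} = 2401$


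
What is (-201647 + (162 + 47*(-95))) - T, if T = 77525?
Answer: -283475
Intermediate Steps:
(-201647 + (162 + 47*(-95))) - T = (-201647 + (162 + 47*(-95))) - 1*77525 = (-201647 + (162 - 4465)) - 77525 = (-201647 - 4303) - 77525 = -205950 - 77525 = -283475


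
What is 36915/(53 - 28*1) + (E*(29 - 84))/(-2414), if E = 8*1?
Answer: 8912381/6035 ≈ 1476.8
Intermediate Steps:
E = 8
36915/(53 - 28*1) + (E*(29 - 84))/(-2414) = 36915/(53 - 28*1) + (8*(29 - 84))/(-2414) = 36915/(53 - 28) + (8*(-55))*(-1/2414) = 36915/25 - 440*(-1/2414) = 36915*(1/25) + 220/1207 = 7383/5 + 220/1207 = 8912381/6035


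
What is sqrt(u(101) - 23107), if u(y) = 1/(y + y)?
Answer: I*sqrt(942857826)/202 ≈ 152.01*I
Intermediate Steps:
u(y) = 1/(2*y)
sqrt(u(101) - 23107) = sqrt((1/2)/101 - 23107) = sqrt((1/2)*(1/101) - 23107) = sqrt(1/202 - 23107) = sqrt(-4667613/202) = I*sqrt(942857826)/202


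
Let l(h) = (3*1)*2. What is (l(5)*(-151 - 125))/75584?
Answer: -207/9448 ≈ -0.021909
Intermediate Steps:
l(h) = 6 (l(h) = 3*2 = 6)
(l(5)*(-151 - 125))/75584 = (6*(-151 - 125))/75584 = (6*(-276))*(1/75584) = -1656*1/75584 = -207/9448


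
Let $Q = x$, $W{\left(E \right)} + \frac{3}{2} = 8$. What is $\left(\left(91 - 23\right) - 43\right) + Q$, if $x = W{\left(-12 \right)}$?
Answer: $\frac{63}{2} \approx 31.5$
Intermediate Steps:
$W{\left(E \right)} = \frac{13}{2}$ ($W{\left(E \right)} = - \frac{3}{2} + 8 = \frac{13}{2}$)
$x = \frac{13}{2} \approx 6.5$
$Q = \frac{13}{2} \approx 6.5$
$\left(\left(91 - 23\right) - 43\right) + Q = \left(\left(91 - 23\right) - 43\right) + \frac{13}{2} = \left(68 - 43\right) + \frac{13}{2} = 25 + \frac{13}{2} = \frac{63}{2}$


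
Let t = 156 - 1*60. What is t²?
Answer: 9216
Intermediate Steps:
t = 96 (t = 156 - 60 = 96)
t² = 96² = 9216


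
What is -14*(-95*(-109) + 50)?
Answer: -145670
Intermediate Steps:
-14*(-95*(-109) + 50) = -14*(10355 + 50) = -14*10405 = -145670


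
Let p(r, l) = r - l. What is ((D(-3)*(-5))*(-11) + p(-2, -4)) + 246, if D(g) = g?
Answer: 83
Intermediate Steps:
((D(-3)*(-5))*(-11) + p(-2, -4)) + 246 = (-3*(-5)*(-11) + (-2 - 1*(-4))) + 246 = (15*(-11) + (-2 + 4)) + 246 = (-165 + 2) + 246 = -163 + 246 = 83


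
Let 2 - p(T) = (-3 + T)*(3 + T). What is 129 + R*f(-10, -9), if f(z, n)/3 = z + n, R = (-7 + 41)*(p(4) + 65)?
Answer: -116151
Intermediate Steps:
p(T) = 2 - (-3 + T)*(3 + T)
R = 2040 (R = (-7 + 41)*((11 - 1*4²) + 65) = 34*((11 - 1*16) + 65) = 34*((11 - 16) + 65) = 34*(-5 + 65) = 34*60 = 2040)
f(z, n) = 3*n + 3*z (f(z, n) = 3*(z + n) = 3*(n + z) = 3*n + 3*z)
129 + R*f(-10, -9) = 129 + 2040*(3*(-9) + 3*(-10)) = 129 + 2040*(-27 - 30) = 129 + 2040*(-57) = 129 - 116280 = -116151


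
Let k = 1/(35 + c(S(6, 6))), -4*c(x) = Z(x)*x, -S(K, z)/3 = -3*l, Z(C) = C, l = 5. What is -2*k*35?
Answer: 56/377 ≈ 0.14854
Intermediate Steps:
S(K, z) = 45 (S(K, z) = -(-9)*5 = -3*(-15) = 45)
c(x) = -x²/4 (c(x) = -x*x/4 = -x²/4)
k = -4/1885 (k = 1/(35 - ¼*45²) = 1/(35 - ¼*2025) = 1/(35 - 2025/4) = 1/(-1885/4) = -4/1885 ≈ -0.0021220)
-2*k*35 = -2*(-4/1885)*35 = (8/1885)*35 = 56/377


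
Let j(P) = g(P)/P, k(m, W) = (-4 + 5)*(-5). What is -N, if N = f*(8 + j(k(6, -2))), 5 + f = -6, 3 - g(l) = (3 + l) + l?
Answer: 66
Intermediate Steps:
g(l) = -2*l (g(l) = 3 - ((3 + l) + l) = 3 - (3 + 2*l) = 3 + (-3 - 2*l) = -2*l)
f = -11 (f = -5 - 6 = -11)
k(m, W) = -5 (k(m, W) = 1*(-5) = -5)
j(P) = -2 (j(P) = (-2*P)/P = -2)
N = -66 (N = -11*(8 - 2) = -11*6 = -66)
-N = -1*(-66) = 66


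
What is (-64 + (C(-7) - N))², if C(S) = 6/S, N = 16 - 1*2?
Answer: 304704/49 ≈ 6218.4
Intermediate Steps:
N = 14 (N = 16 - 2 = 14)
(-64 + (C(-7) - N))² = (-64 + (6/(-7) - 1*14))² = (-64 + (6*(-⅐) - 14))² = (-64 + (-6/7 - 14))² = (-64 - 104/7)² = (-552/7)² = 304704/49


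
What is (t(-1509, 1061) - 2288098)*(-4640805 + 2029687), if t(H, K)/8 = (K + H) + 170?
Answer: 5980300999996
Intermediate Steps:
t(H, K) = 1360 + 8*H + 8*K (t(H, K) = 8*((K + H) + 170) = 8*((H + K) + 170) = 8*(170 + H + K) = 1360 + 8*H + 8*K)
(t(-1509, 1061) - 2288098)*(-4640805 + 2029687) = ((1360 + 8*(-1509) + 8*1061) - 2288098)*(-4640805 + 2029687) = ((1360 - 12072 + 8488) - 2288098)*(-2611118) = (-2224 - 2288098)*(-2611118) = -2290322*(-2611118) = 5980300999996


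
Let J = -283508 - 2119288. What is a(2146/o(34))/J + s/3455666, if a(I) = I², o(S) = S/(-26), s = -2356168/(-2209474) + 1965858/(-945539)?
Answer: -351177249295746670044946204/313324865843640138402369609 ≈ -1.1208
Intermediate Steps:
s = -1057831702070/1044571918243 (s = -2356168*(-1/2209474) + 1965858*(-1/945539) = 1178084/1104737 - 1965858/945539 = -1057831702070/1044571918243 ≈ -1.0127)
J = -2402796
o(S) = -S/26 (o(S) = S*(-1/26) = -S/26)
a(2146/o(34))/J + s/3455666 = (2146/((-1/26*34)))²/(-2402796) - 1057831702070/1044571918243/3455666 = (2146/(-17/13))²*(-1/2402796) - 1057831702070/1044571918243*1/3455666 = (2146*(-13/17))²*(-1/2402796) - 528915851035/1804845831213557419 = (-27898/17)²*(-1/2402796) - 528915851035/1804845831213557419 = (778298404/289)*(-1/2402796) - 528915851035/1804845831213557419 = -194574601/173602011 - 528915851035/1804845831213557419 = -351177249295746670044946204/313324865843640138402369609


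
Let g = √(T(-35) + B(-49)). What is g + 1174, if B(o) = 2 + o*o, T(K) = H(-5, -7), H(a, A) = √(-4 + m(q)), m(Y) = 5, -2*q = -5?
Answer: 1174 + 2*√601 ≈ 1223.0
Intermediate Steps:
q = 5/2 (q = -½*(-5) = 5/2 ≈ 2.5000)
H(a, A) = 1 (H(a, A) = √(-4 + 5) = √1 = 1)
T(K) = 1
B(o) = 2 + o²
g = 2*√601 (g = √(1 + (2 + (-49)²)) = √(1 + (2 + 2401)) = √(1 + 2403) = √2404 = 2*√601 ≈ 49.031)
g + 1174 = 2*√601 + 1174 = 1174 + 2*√601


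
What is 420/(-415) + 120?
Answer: 9876/83 ≈ 118.99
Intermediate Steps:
420/(-415) + 120 = -1/415*420 + 120 = -84/83 + 120 = 9876/83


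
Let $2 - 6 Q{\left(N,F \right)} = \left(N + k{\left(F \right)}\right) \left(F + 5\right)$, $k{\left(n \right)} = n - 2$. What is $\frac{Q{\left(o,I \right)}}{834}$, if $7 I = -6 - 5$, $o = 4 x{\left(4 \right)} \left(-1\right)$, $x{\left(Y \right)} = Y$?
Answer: $\frac{1693}{122598} \approx 0.013809$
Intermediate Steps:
$o = -16$ ($o = 4 \cdot 4 \left(-1\right) = 16 \left(-1\right) = -16$)
$k{\left(n \right)} = -2 + n$
$I = - \frac{11}{7}$ ($I = \frac{-6 - 5}{7} = \frac{1}{7} \left(-11\right) = - \frac{11}{7} \approx -1.5714$)
$Q{\left(N,F \right)} = \frac{1}{3} - \frac{\left(5 + F\right) \left(-2 + F + N\right)}{6}$ ($Q{\left(N,F \right)} = \frac{1}{3} - \frac{\left(N + \left(-2 + F\right)\right) \left(F + 5\right)}{6} = \frac{1}{3} - \frac{\left(-2 + F + N\right) \left(5 + F\right)}{6} = \frac{1}{3} - \frac{\left(5 + F\right) \left(-2 + F + N\right)}{6}$)
$\frac{Q{\left(o,I \right)}}{834} = \frac{2 - - \frac{40}{3} - - \frac{11}{14} - \frac{\left(- \frac{11}{7}\right)^{2}}{6} - \left(- \frac{11}{42}\right) \left(-16\right)}{834} = \left(2 + \frac{40}{3} + \frac{11}{14} - \frac{121}{294} - \frac{88}{21}\right) \frac{1}{834} = \frac{1693}{147} \cdot \frac{1}{834} = \frac{1693}{122598}$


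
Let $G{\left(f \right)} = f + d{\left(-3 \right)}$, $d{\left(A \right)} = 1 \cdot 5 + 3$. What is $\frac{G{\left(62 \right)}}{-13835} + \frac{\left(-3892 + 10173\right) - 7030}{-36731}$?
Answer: $\frac{1558249}{101634677} \approx 0.015332$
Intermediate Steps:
$d{\left(A \right)} = 8$ ($d{\left(A \right)} = 5 + 3 = 8$)
$G{\left(f \right)} = 8 + f$ ($G{\left(f \right)} = f + 8 = 8 + f$)
$\frac{G{\left(62 \right)}}{-13835} + \frac{\left(-3892 + 10173\right) - 7030}{-36731} = \frac{8 + 62}{-13835} + \frac{\left(-3892 + 10173\right) - 7030}{-36731} = 70 \left(- \frac{1}{13835}\right) + \left(6281 - 7030\right) \left(- \frac{1}{36731}\right) = - \frac{14}{2767} - - \frac{749}{36731} = - \frac{14}{2767} + \frac{749}{36731} = \frac{1558249}{101634677}$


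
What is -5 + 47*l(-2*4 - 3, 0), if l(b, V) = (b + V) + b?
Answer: -1039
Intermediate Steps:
l(b, V) = V + 2*b (l(b, V) = (V + b) + b = V + 2*b)
-5 + 47*l(-2*4 - 3, 0) = -5 + 47*(0 + 2*(-2*4 - 3)) = -5 + 47*(0 + 2*(-8 - 3)) = -5 + 47*(0 + 2*(-11)) = -5 + 47*(0 - 22) = -5 + 47*(-22) = -5 - 1034 = -1039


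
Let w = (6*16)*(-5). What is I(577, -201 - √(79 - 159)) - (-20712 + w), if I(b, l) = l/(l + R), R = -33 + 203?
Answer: 22067183/1041 - 680*I*√5/1041 ≈ 21198.0 - 1.4606*I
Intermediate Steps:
R = 170
w = -480 (w = 96*(-5) = -480)
I(b, l) = l/(170 + l) (I(b, l) = l/(l + 170) = l/(170 + l))
I(577, -201 - √(79 - 159)) - (-20712 + w) = (-201 - √(79 - 159))/(170 + (-201 - √(79 - 159))) - (-20712 - 480) = (-201 - √(-80))/(170 + (-201 - √(-80))) - 1*(-21192) = (-201 - 4*I*√5)/(170 + (-201 - 4*I*√5)) + 21192 = (-201 - 4*I*√5)/(-31 - 4*I*√5) + 21192 = 21192 + (-201 - 4*I*√5)/(-31 - 4*I*√5)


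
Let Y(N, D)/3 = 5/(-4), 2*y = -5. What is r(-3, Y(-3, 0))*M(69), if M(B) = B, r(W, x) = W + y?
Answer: -759/2 ≈ -379.50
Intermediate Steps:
y = -5/2 (y = (1/2)*(-5) = -5/2 ≈ -2.5000)
Y(N, D) = -15/4 (Y(N, D) = 3*(5/(-4)) = 3*(5*(-1/4)) = 3*(-5/4) = -15/4)
r(W, x) = -5/2 + W (r(W, x) = W - 5/2 = -5/2 + W)
r(-3, Y(-3, 0))*M(69) = (-5/2 - 3)*69 = -11/2*69 = -759/2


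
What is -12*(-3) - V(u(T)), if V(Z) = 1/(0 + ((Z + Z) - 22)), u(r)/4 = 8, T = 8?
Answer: 1511/42 ≈ 35.976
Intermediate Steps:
u(r) = 32 (u(r) = 4*8 = 32)
V(Z) = 1/(-22 + 2*Z) (V(Z) = 1/(0 + (2*Z - 22)) = 1/(0 + (-22 + 2*Z)) = 1/(-22 + 2*Z))
-12*(-3) - V(u(T)) = -12*(-3) - 1/(2*(-11 + 32)) = 36 - 1/(2*21) = 36 - 1*1/42 = 36 - 1/42 = 1511/42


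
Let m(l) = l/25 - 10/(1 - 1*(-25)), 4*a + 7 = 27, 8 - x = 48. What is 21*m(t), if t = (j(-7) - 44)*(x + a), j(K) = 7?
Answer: 70182/65 ≈ 1079.7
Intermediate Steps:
x = -40 (x = 8 - 1*48 = 8 - 48 = -40)
a = 5 (a = -7/4 + (¼)*27 = -7/4 + 27/4 = 5)
t = 1295 (t = (7 - 44)*(-40 + 5) = -37*(-35) = 1295)
m(l) = -5/13 + l/25 (m(l) = l*(1/25) - 10/(1 + 25) = l/25 - 10/26 = l/25 - 10*1/26 = l/25 - 5/13 = -5/13 + l/25)
21*m(t) = 21*(-5/13 + (1/25)*1295) = 21*(-5/13 + 259/5) = 21*(3342/65) = 70182/65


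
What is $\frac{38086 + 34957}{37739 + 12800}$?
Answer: $\frac{73043}{50539} \approx 1.4453$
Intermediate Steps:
$\frac{38086 + 34957}{37739 + 12800} = \frac{73043}{50539}$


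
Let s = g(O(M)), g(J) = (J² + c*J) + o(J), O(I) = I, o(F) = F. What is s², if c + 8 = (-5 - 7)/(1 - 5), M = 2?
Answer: 16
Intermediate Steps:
c = -5 (c = -8 + (-5 - 7)/(1 - 5) = -8 - 12/(-4) = -8 - 12*(-¼) = -8 + 3 = -5)
g(J) = J² - 4*J (g(J) = (J² - 5*J) + J = J² - 4*J)
s = -4 (s = 2*(-4 + 2) = 2*(-2) = -4)
s² = (-4)² = 16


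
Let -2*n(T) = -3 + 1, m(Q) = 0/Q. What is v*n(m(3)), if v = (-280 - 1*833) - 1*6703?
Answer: -7816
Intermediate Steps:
m(Q) = 0
n(T) = 1 (n(T) = -(-3 + 1)/2 = -1/2*(-2) = 1)
v = -7816 (v = (-280 - 833) - 6703 = -1113 - 6703 = -7816)
v*n(m(3)) = -7816*1 = -7816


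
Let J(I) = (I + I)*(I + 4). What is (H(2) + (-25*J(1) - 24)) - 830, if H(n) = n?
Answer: -1102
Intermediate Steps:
J(I) = 2*I*(4 + I) (J(I) = (2*I)*(4 + I) = 2*I*(4 + I))
(H(2) + (-25*J(1) - 24)) - 830 = (2 + (-50*(4 + 1) - 24)) - 830 = (2 + (-50*5 - 24)) - 830 = (2 + (-25*10 - 24)) - 830 = (2 + (-250 - 24)) - 830 = (2 - 274) - 830 = -272 - 830 = -1102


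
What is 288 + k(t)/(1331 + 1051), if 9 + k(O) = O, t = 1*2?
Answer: 686009/2382 ≈ 288.00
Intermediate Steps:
t = 2
k(O) = -9 + O
288 + k(t)/(1331 + 1051) = 288 + (-9 + 2)/(1331 + 1051) = 288 - 7/2382 = 686009/2382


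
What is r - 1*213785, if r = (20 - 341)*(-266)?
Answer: -128399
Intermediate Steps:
r = 85386 (r = -321*(-266) = 85386)
r - 1*213785 = 85386 - 1*213785 = 85386 - 213785 = -128399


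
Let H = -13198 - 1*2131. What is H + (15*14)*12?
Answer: -12809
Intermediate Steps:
H = -15329 (H = -13198 - 2131 = -15329)
H + (15*14)*12 = -15329 + (15*14)*12 = -15329 + 210*12 = -15329 + 2520 = -12809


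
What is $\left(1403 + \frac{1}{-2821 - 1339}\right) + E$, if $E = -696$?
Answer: $\frac{2941119}{4160} \approx 707.0$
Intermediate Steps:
$\left(1403 + \frac{1}{-2821 - 1339}\right) + E = \left(1403 + \frac{1}{-2821 - 1339}\right) - 696 = \left(1403 + \frac{1}{-4160}\right) - 696 = \left(1403 - \frac{1}{4160}\right) - 696 = \frac{5836479}{4160} - 696 = \frac{2941119}{4160}$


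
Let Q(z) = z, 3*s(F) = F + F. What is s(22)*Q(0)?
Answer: 0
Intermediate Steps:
s(F) = 2*F/3 (s(F) = (F + F)/3 = (2*F)/3 = 2*F/3)
s(22)*Q(0) = ((⅔)*22)*0 = (44/3)*0 = 0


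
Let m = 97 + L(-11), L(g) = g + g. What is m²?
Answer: 5625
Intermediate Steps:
L(g) = 2*g
m = 75 (m = 97 + 2*(-11) = 97 - 22 = 75)
m² = 75² = 5625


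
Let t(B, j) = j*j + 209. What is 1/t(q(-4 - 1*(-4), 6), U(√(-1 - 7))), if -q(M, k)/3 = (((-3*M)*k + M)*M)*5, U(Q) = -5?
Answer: 1/234 ≈ 0.0042735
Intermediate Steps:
q(M, k) = -15*M*(M - 3*M*k) (q(M, k) = -3*((-3*M)*k + M)*M*5 = -3*(-3*M*k + M)*M*5 = -3*(M - 3*M*k)*M*5 = -3*M*(M - 3*M*k)*5 = -15*M*(M - 3*M*k))
t(B, j) = 209 + j² (t(B, j) = j² + 209 = 209 + j²)
1/t(q(-4 - 1*(-4), 6), U(√(-1 - 7))) = 1/(209 + (-5)²) = 1/(209 + 25) = 1/234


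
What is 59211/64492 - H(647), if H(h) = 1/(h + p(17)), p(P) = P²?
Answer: 13839251/15091128 ≈ 0.91705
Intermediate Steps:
H(h) = 1/(289 + h) (H(h) = 1/(h + 17²) = 1/(h + 289) = 1/(289 + h))
59211/64492 - H(647) = 59211/64492 - 1/(289 + 647) = 59211*(1/64492) - 1/936 = 59211/64492 - 1*1/936 = 59211/64492 - 1/936 = 13839251/15091128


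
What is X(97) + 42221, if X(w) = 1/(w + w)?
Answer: 8190875/194 ≈ 42221.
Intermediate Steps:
X(w) = 1/(2*w)
X(97) + 42221 = (1/2)/97 + 42221 = (1/2)*(1/97) + 42221 = 1/194 + 42221 = 8190875/194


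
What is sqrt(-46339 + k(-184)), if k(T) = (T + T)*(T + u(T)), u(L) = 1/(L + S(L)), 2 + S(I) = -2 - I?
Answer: 9*sqrt(265) ≈ 146.51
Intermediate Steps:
S(I) = -4 - I (S(I) = -2 + (-2 - I) = -4 - I)
u(L) = -1/4 (u(L) = 1/(L + (-4 - L)) = 1/(-4) = -1/4)
k(T) = 2*T*(-1/4 + T) (k(T) = (T + T)*(T - 1/4) = (2*T)*(-1/4 + T) = 2*T*(-1/4 + T))
sqrt(-46339 + k(-184)) = sqrt(-46339 + (1/2)*(-184)*(-1 + 4*(-184))) = sqrt(-46339 + (1/2)*(-184)*(-1 - 736)) = sqrt(-46339 + (1/2)*(-184)*(-737)) = sqrt(-46339 + 67804) = sqrt(21465) = 9*sqrt(265)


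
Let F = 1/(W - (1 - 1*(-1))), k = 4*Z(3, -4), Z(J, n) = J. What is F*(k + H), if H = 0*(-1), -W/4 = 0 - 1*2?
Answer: 2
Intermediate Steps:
W = 8 (W = -4*(0 - 1*2) = -4*(0 - 2) = -4*(-2) = 8)
H = 0
k = 12 (k = 4*3 = 12)
F = ⅙ (F = 1/(8 - (1 - 1*(-1))) = 1/(8 - (1 + 1)) = 1/(8 - 1*2) = 1/(8 - 2) = 1/6 = ⅙ ≈ 0.16667)
F*(k + H) = (12 + 0)/6 = (⅙)*12 = 2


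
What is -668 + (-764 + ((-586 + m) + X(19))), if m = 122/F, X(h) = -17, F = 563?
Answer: -1145583/563 ≈ -2034.8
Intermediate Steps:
m = 122/563 ≈ 0.21670
-668 + (-764 + ((-586 + m) + X(19))) = -668 + (-764 + ((-586 + 122/563) - 17)) = -668 + (-764 + (-329796/563 - 17)) = -668 + (-764 - 339367/563) = -668 - 769499/563 = -1145583/563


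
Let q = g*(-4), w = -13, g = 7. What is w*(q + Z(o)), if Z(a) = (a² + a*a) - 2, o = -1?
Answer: 364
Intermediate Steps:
Z(a) = -2 + 2*a² (Z(a) = (a² + a²) - 2 = 2*a² - 2 = -2 + 2*a²)
q = -28 (q = 7*(-4) = -28)
w*(q + Z(o)) = -13*(-28 + (-2 + 2*(-1)²)) = -13*(-28 + (-2 + 2*1)) = -13*(-28 + (-2 + 2)) = -13*(-28 + 0) = -13*(-28) = 364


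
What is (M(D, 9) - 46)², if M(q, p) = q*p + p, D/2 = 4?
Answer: 1225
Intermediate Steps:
D = 8 (D = 2*4 = 8)
M(q, p) = p + p*q (M(q, p) = p*q + p = p + p*q)
(M(D, 9) - 46)² = (9*(1 + 8) - 46)² = (9*9 - 46)² = (81 - 46)² = 35² = 1225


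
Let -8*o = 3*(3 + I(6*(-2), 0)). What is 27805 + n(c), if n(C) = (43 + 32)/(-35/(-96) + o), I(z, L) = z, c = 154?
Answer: 9989195/359 ≈ 27825.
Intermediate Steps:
o = 27/8 (o = -3*(3 + 6*(-2))/8 = -3*(3 - 12)/8 = -3*(-9)/8 = -⅛*(-27) = 27/8 ≈ 3.3750)
n(C) = 7200/359 (n(C) = (43 + 32)/(-35/(-96) + 27/8) = 75/(-35*(-1/96) + 27/8) = 75/(35/96 + 27/8) = 75/(359/96) = 75*(96/359) = 7200/359)
27805 + n(c) = 27805 + 7200/359 = 9989195/359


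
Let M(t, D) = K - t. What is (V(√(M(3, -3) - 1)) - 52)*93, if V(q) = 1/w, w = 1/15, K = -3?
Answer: -3441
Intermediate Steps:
M(t, D) = -3 - t
w = 1/15 ≈ 0.066667
V(q) = 15 (V(q) = 1/(1/15) = 15)
(V(√(M(3, -3) - 1)) - 52)*93 = (15 - 52)*93 = -37*93 = -3441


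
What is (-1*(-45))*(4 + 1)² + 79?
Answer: 1204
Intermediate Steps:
(-1*(-45))*(4 + 1)² + 79 = 45*5² + 79 = 45*25 + 79 = 1125 + 79 = 1204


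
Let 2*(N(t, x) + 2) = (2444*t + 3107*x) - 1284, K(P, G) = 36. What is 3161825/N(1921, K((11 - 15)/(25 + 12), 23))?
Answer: 3161825/2402744 ≈ 1.3159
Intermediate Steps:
N(t, x) = -644 + 1222*t + 3107*x/2 (N(t, x) = -2 + ((2444*t + 3107*x) - 1284)/2 = -2 + (-1284 + 2444*t + 3107*x)/2 = -2 + (-642 + 1222*t + 3107*x/2) = -644 + 1222*t + 3107*x/2)
3161825/N(1921, K((11 - 15)/(25 + 12), 23)) = 3161825/(-644 + 1222*1921 + (3107/2)*36) = 3161825/(-644 + 2347462 + 55926) = 3161825/2402744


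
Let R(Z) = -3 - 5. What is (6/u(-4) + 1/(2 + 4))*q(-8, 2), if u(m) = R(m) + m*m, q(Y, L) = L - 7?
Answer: -55/12 ≈ -4.5833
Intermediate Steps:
q(Y, L) = -7 + L
R(Z) = -8
u(m) = -8 + m² (u(m) = -8 + m*m = -8 + m²)
(6/u(-4) + 1/(2 + 4))*q(-8, 2) = (6/(-8 + (-4)²) + 1/(2 + 4))*(-7 + 2) = (6/(-8 + 16) + 1/6)*(-5) = (6/8 + 1*(⅙))*(-5) = (6*(⅛) + ⅙)*(-5) = (¾ + ⅙)*(-5) = (11/12)*(-5) = -55/12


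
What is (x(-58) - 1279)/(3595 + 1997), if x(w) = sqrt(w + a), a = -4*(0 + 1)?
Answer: -1279/5592 + I*sqrt(62)/5592 ≈ -0.22872 + 0.0014081*I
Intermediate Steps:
a = -4 (a = -4*1 = -4)
x(w) = sqrt(-4 + w) (x(w) = sqrt(w - 4) = sqrt(-4 + w))
(x(-58) - 1279)/(3595 + 1997) = (sqrt(-4 - 58) - 1279)/(3595 + 1997) = (sqrt(-62) - 1279)/5592 = (I*sqrt(62) - 1279)*(1/5592) = (-1279 + I*sqrt(62))*(1/5592) = -1279/5592 + I*sqrt(62)/5592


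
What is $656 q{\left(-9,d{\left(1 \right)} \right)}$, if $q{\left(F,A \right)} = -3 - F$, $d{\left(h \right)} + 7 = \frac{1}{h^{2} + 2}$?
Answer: $3936$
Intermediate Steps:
$d{\left(h \right)} = -7 + \frac{1}{2 + h^{2}}$ ($d{\left(h \right)} = -7 + \frac{1}{h^{2} + 2} = -7 + \frac{1}{2 + h^{2}}$)
$656 q{\left(-9,d{\left(1 \right)} \right)} = 656 \left(-3 - -9\right) = 656 \left(-3 + 9\right) = 656 \cdot 6 = 3936$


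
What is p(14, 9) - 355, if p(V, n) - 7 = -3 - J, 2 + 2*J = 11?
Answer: -711/2 ≈ -355.50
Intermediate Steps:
J = 9/2 (J = -1 + (½)*11 = -1 + 11/2 = 9/2 ≈ 4.5000)
p(V, n) = -½ (p(V, n) = 7 + (-3 - 1*9/2) = 7 + (-3 - 9/2) = 7 - 15/2 = -½)
p(14, 9) - 355 = -½ - 355 = -711/2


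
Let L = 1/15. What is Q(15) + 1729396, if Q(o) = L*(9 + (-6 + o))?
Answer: 8646986/5 ≈ 1.7294e+6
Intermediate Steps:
L = 1/15 ≈ 0.066667
Q(o) = 1/5 + o/15 (Q(o) = (9 + (-6 + o))/15 = (3 + o)/15 = 1/5 + o/15)
Q(15) + 1729396 = (1/5 + (1/15)*15) + 1729396 = (1/5 + 1) + 1729396 = 6/5 + 1729396 = 8646986/5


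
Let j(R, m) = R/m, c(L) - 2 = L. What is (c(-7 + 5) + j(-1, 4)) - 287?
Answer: -1149/4 ≈ -287.25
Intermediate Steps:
c(L) = 2 + L
(c(-7 + 5) + j(-1, 4)) - 287 = ((2 + (-7 + 5)) - 1/4) - 287 = ((2 - 2) - 1*1/4) - 287 = (0 - 1/4) - 287 = -1/4 - 287 = -1149/4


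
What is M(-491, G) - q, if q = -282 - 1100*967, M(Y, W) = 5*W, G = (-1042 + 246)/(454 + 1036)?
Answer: 158532920/149 ≈ 1.0640e+6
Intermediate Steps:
G = -398/745 (G = -796/1490 = -796*1/1490 = -398/745 ≈ -0.53423)
q = -1063982 (q = -282 - 1063700 = -1063982)
M(-491, G) - q = 5*(-398/745) - 1*(-1063982) = -398/149 + 1063982 = 158532920/149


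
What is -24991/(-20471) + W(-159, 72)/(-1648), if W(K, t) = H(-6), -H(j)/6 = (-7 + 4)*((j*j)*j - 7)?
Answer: 61677881/16868104 ≈ 3.6565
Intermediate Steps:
H(j) = -126 + 18*j³ (H(j) = -6*(-7 + 4)*((j*j)*j - 7) = -(-18)*(j²*j - 7) = -(-18)*(j³ - 7) = -(-18)*(-7 + j³) = -6*(21 - 3*j³) = -126 + 18*j³)
W(K, t) = -4014 (W(K, t) = -126 + 18*(-6)³ = -126 + 18*(-216) = -126 - 3888 = -4014)
-24991/(-20471) + W(-159, 72)/(-1648) = -24991/(-20471) - 4014/(-1648) = -24991*(-1/20471) - 4014*(-1/1648) = 24991/20471 + 2007/824 = 61677881/16868104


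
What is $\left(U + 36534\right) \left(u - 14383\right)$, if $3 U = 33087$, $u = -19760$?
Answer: $-1623943509$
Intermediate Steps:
$U = 11029$ ($U = \frac{1}{3} \cdot 33087 = 11029$)
$\left(U + 36534\right) \left(u - 14383\right) = \left(11029 + 36534\right) \left(-19760 - 14383\right) = 47563 \left(-34143\right) = -1623943509$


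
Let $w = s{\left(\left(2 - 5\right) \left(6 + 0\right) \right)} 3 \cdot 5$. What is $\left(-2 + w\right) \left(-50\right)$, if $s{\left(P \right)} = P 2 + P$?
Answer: $40600$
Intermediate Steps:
$s{\left(P \right)} = 3 P$ ($s{\left(P \right)} = 2 P + P = 3 P$)
$w = -810$ ($w = 3 \left(2 - 5\right) \left(6 + 0\right) 3 \cdot 5 = 3 \left(\left(-3\right) 6\right) 3 \cdot 5 = 3 \left(-18\right) 3 \cdot 5 = \left(-54\right) 3 \cdot 5 = \left(-162\right) 5 = -810$)
$\left(-2 + w\right) \left(-50\right) = \left(-2 - 810\right) \left(-50\right) = \left(-812\right) \left(-50\right) = 40600$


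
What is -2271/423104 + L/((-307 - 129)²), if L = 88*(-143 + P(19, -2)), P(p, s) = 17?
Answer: -320192823/5026898624 ≈ -0.063696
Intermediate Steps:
L = -11088 (L = 88*(-143 + 17) = 88*(-126) = -11088)
-2271/423104 + L/((-307 - 129)²) = -2271/423104 - 11088/(-307 - 129)² = -2271*1/423104 - 11088/((-436)²) = -2271/423104 - 11088/190096 = -2271/423104 - 11088*1/190096 = -2271/423104 - 693/11881 = -320192823/5026898624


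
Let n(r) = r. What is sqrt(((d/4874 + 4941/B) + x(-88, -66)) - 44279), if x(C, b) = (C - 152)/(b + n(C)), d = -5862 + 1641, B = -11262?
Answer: I*sqrt(5493085640003887268189)/352217173 ≈ 210.43*I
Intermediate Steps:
d = -4221
x(C, b) = (-152 + C)/(C + b) (x(C, b) = (C - 152)/(b + C) = (-152 + C)/(C + b))
sqrt(((d/4874 + 4941/B) + x(-88, -66)) - 44279) = sqrt(((-4221/4874 + 4941/(-11262)) + (-152 - 88)/(-88 - 66)) - 44279) = sqrt(((-4221*1/4874 + 4941*(-1/11262)) - 240/(-154)) - 44279) = sqrt(((-4221/4874 - 1647/3754) - 1/154*(-240)) - 44279) = sqrt((-5968278/4574249 + 120/77) - 44279) = sqrt(89352474/352217173 - 44279) = sqrt(-15595734850793/352217173) = I*sqrt(5493085640003887268189)/352217173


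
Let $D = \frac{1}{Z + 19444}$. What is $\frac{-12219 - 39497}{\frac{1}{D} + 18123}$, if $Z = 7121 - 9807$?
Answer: $- \frac{7388}{4983} \approx -1.4826$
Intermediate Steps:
$Z = -2686$ ($Z = 7121 - 9807 = -2686$)
$D = \frac{1}{16758}$ ($D = \frac{1}{-2686 + 19444} = \frac{1}{16758} \approx 5.9673 \cdot 10^{-5}$)
$\frac{-12219 - 39497}{\frac{1}{D} + 18123} = \frac{-12219 - 39497}{\frac{1}{\frac{1}{16758}} + 18123} = - \frac{51716}{16758 + 18123} = - \frac{51716}{34881} = \left(-51716\right) \frac{1}{34881} = - \frac{7388}{4983}$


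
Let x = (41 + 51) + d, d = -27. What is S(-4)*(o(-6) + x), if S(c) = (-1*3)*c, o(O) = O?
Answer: 708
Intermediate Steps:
S(c) = -3*c
x = 65 (x = (41 + 51) - 27 = 92 - 27 = 65)
S(-4)*(o(-6) + x) = (-3*(-4))*(-6 + 65) = 12*59 = 708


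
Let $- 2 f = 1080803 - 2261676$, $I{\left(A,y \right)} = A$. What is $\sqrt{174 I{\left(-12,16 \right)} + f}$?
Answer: $\frac{\sqrt{2353394}}{2} \approx 767.04$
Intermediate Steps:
$f = \frac{1180873}{2}$ ($f = - \frac{1080803 - 2261676}{2} = \left(- \frac{1}{2}\right) \left(-1180873\right) = \frac{1180873}{2} \approx 5.9044 \cdot 10^{5}$)
$\sqrt{174 I{\left(-12,16 \right)} + f} = \sqrt{174 \left(-12\right) + \frac{1180873}{2}} = \sqrt{-2088 + \frac{1180873}{2}} = \sqrt{\frac{1176697}{2}} = \frac{\sqrt{2353394}}{2}$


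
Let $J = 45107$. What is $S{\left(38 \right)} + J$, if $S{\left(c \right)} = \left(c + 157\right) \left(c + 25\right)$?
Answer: $57392$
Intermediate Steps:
$S{\left(c \right)} = \left(25 + c\right) \left(157 + c\right)$ ($S{\left(c \right)} = \left(157 + c\right) \left(25 + c\right) = \left(25 + c\right) \left(157 + c\right)$)
$S{\left(38 \right)} + J = \left(3925 + 38^{2} + 182 \cdot 38\right) + 45107 = \left(3925 + 1444 + 6916\right) + 45107 = 12285 + 45107 = 57392$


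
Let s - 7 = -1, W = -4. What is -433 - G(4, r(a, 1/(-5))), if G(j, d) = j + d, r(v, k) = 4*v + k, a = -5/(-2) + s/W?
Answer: -2204/5 ≈ -440.80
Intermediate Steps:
s = 6 (s = 7 - 1 = 6)
a = 1 (a = -5/(-2) + 6/(-4) = -5*(-½) + 6*(-¼) = 5/2 - 3/2 = 1)
r(v, k) = k + 4*v
G(j, d) = d + j
-433 - G(4, r(a, 1/(-5))) = -433 - ((1/(-5) + 4*1) + 4) = -433 - ((-⅕ + 4) + 4) = -433 - (19/5 + 4) = -433 - 1*39/5 = -433 - 39/5 = -2204/5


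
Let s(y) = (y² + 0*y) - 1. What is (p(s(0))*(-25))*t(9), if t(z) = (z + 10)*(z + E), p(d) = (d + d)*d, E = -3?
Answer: -5700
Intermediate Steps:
s(y) = -1 + y² (s(y) = (y² + 0) - 1 = y² - 1 = -1 + y²)
p(d) = 2*d² (p(d) = (2*d)*d = 2*d²)
t(z) = (-3 + z)*(10 + z) (t(z) = (z + 10)*(z - 3) = (10 + z)*(-3 + z) = (-3 + z)*(10 + z))
(p(s(0))*(-25))*t(9) = ((2*(-1 + 0²)²)*(-25))*(-30 + 9² + 7*9) = ((2*(-1 + 0)²)*(-25))*(-30 + 81 + 63) = ((2*(-1)²)*(-25))*114 = ((2*1)*(-25))*114 = (2*(-25))*114 = -50*114 = -5700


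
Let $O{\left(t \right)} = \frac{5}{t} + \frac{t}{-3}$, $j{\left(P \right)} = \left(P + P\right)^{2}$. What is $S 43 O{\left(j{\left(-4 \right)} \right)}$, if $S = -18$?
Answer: $\frac{526449}{32} \approx 16452.0$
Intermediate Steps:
$j{\left(P \right)} = 4 P^{2}$ ($j{\left(P \right)} = \left(2 P\right)^{2} = 4 P^{2}$)
$O{\left(t \right)} = \frac{5}{t} - \frac{t}{3}$ ($O{\left(t \right)} = \frac{5}{t} + t \left(- \frac{1}{3}\right) = \frac{5}{t} - \frac{t}{3}$)
$S 43 O{\left(j{\left(-4 \right)} \right)} = \left(-18\right) 43 \left(\frac{5}{4 \left(-4\right)^{2}} - \frac{4 \left(-4\right)^{2}}{3}\right) = - 774 \left(\frac{5}{4 \cdot 16} - \frac{4 \cdot 16}{3}\right) = - 774 \left(\frac{5}{64} - \frac{64}{3}\right) = \left(-774\right) \left(- \frac{4081}{192}\right) = \frac{526449}{32}$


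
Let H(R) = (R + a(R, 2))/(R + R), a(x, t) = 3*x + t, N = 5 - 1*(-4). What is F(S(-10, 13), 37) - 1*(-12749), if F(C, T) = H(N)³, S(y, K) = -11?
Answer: 9300880/729 ≈ 12758.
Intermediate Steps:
N = 9 (N = 5 + 4 = 9)
a(x, t) = t + 3*x
H(R) = (2 + 4*R)/(2*R) (H(R) = (R + (2 + 3*R))/(R + R) = (2 + 4*R)/((2*R)) = (2 + 4*R)*(1/(2*R)) = (2 + 4*R)/(2*R))
F(C, T) = 6859/729 (F(C, T) = (2 + 1/9)³ = (2 + ⅑)³ = (19/9)³ = 6859/729)
F(S(-10, 13), 37) - 1*(-12749) = 6859/729 - 1*(-12749) = 6859/729 + 12749 = 9300880/729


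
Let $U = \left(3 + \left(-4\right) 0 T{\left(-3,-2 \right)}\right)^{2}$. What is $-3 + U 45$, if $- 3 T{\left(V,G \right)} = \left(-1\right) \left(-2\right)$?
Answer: $402$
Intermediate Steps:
$T{\left(V,G \right)} = - \frac{2}{3}$ ($T{\left(V,G \right)} = - \frac{\left(-1\right) \left(-2\right)}{3} = \left(- \frac{1}{3}\right) 2 = - \frac{2}{3}$)
$U = 9$ ($U = \left(3 + \left(-4\right) 0 \left(- \frac{2}{3}\right)\right)^{2} = \left(3 + 0 \left(- \frac{2}{3}\right)\right)^{2} = \left(3 + 0\right)^{2} = 3^{2} = 9$)
$-3 + U 45 = -3 + 9 \cdot 45 = -3 + 405 = 402$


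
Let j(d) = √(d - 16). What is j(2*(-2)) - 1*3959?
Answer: -3959 + 2*I*√5 ≈ -3959.0 + 4.4721*I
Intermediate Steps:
j(d) = √(-16 + d)
j(2*(-2)) - 1*3959 = √(-16 + 2*(-2)) - 1*3959 = √(-16 - 4) - 3959 = √(-20) - 3959 = 2*I*√5 - 3959 = -3959 + 2*I*√5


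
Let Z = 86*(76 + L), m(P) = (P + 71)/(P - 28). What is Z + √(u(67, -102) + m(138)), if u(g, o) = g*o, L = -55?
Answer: 1806 + I*√683210/10 ≈ 1806.0 + 82.656*I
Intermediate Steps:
m(P) = (71 + P)/(-28 + P)
Z = 1806 (Z = 86*(76 - 55) = 86*21 = 1806)
Z + √(u(67, -102) + m(138)) = 1806 + √(67*(-102) + (71 + 138)/(-28 + 138)) = 1806 + √(-6834 + 209/110) = 1806 + √(-6834 + (1/110)*209) = 1806 + √(-6834 + 19/10) = 1806 + √(-68321/10) = 1806 + I*√683210/10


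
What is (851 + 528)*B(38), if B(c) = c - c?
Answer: 0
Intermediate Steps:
B(c) = 0
(851 + 528)*B(38) = (851 + 528)*0 = 1379*0 = 0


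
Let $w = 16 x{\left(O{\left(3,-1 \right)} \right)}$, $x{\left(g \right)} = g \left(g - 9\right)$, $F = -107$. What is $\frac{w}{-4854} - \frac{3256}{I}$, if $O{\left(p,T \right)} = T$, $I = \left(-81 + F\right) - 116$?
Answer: $\frac{984749}{92226} \approx 10.678$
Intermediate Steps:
$I = -304$ ($I = \left(-81 - 107\right) - 116 = -188 - 116 = -304$)
$x{\left(g \right)} = g \left(-9 + g\right)$
$w = 160$ ($w = 16 \left(- (-9 - 1)\right) = 16 \left(\left(-1\right) \left(-10\right)\right) = 16 \cdot 10 = 160$)
$\frac{w}{-4854} - \frac{3256}{I} = \frac{160}{-4854} - \frac{3256}{-304} = 160 \left(- \frac{1}{4854}\right) - - \frac{407}{38} = - \frac{80}{2427} + \frac{407}{38} = \frac{984749}{92226}$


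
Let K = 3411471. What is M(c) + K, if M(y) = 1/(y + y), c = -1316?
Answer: 8978991671/2632 ≈ 3.4115e+6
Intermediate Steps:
M(y) = 1/(2*y)
M(c) + K = (½)/(-1316) + 3411471 = (½)*(-1/1316) + 3411471 = -1/2632 + 3411471 = 8978991671/2632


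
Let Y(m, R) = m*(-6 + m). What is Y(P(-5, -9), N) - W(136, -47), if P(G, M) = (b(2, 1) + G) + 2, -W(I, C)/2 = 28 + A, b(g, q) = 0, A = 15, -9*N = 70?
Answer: 113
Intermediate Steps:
N = -70/9 (N = -⅑*70 = -70/9 ≈ -7.7778)
W(I, C) = -86 (W(I, C) = -2*(28 + 15) = -2*43 = -86)
P(G, M) = 2 + G (P(G, M) = (0 + G) + 2 = G + 2 = 2 + G)
Y(P(-5, -9), N) - W(136, -47) = (2 - 5)*(-6 + (2 - 5)) - 1*(-86) = -3*(-6 - 3) + 86 = -3*(-9) + 86 = 27 + 86 = 113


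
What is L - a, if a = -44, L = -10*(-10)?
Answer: 144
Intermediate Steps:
L = 100
L - a = 100 - 1*(-44) = 100 + 44 = 144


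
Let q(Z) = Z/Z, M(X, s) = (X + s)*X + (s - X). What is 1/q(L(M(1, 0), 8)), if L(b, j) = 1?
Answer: 1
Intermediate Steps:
M(X, s) = s - X + X*(X + s) (M(X, s) = X*(X + s) + (s - X) = s - X + X*(X + s))
q(Z) = 1
1/q(L(M(1, 0), 8)) = 1/1 = 1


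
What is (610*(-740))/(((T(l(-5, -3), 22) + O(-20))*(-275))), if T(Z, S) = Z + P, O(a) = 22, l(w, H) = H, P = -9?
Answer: 9028/55 ≈ 164.15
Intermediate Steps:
T(Z, S) = -9 + Z (T(Z, S) = Z - 9 = -9 + Z)
(610*(-740))/(((T(l(-5, -3), 22) + O(-20))*(-275))) = (610*(-740))/((((-9 - 3) + 22)*(-275))) = -451400*(-1/(275*(-12 + 22))) = -451400/(10*(-275)) = -451400/(-2750) = -451400*(-1/2750) = 9028/55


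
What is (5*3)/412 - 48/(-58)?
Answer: 10323/11948 ≈ 0.86399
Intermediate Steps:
(5*3)/412 - 48/(-58) = 15*(1/412) - 48*(-1/58) = 15/412 + 24/29 = 10323/11948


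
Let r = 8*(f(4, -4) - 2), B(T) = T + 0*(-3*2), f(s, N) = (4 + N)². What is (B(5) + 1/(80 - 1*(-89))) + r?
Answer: -1858/169 ≈ -10.994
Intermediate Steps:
B(T) = T (B(T) = T + 0*(-6) = T + 0 = T)
r = -16 (r = 8*((4 - 4)² - 2) = 8*(0² - 2) = 8*(0 - 2) = 8*(-2) = -16)
(B(5) + 1/(80 - 1*(-89))) + r = (5 + 1/(80 - 1*(-89))) - 16 = (5 + 1/(80 + 89)) - 16 = (5 + 1/169) - 16 = 846/169 - 16 = -1858/169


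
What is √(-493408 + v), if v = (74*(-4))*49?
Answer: 2*I*√126978 ≈ 712.68*I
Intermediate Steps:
v = -14504 (v = -296*49 = -14504)
√(-493408 + v) = √(-493408 - 14504) = √(-507912) = 2*I*√126978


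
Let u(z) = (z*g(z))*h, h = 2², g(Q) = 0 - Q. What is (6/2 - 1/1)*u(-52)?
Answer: -21632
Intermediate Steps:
g(Q) = -Q
h = 4
u(z) = -4*z² (u(z) = (z*(-z))*4 = -z²*4 = -4*z²)
(6/2 - 1/1)*u(-52) = (6/2 - 1/1)*(-4*(-52)²) = (6*(½) - 1*1)*(-4*2704) = (3 - 1)*(-10816) = 2*(-10816) = -21632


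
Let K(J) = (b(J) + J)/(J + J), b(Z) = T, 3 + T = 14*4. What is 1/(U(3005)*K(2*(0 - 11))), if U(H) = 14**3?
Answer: -11/21266 ≈ -0.00051726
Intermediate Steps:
U(H) = 2744
T = 53 (T = -3 + 14*4 = -3 + 56 = 53)
b(Z) = 53
K(J) = (53 + J)/(2*J) (K(J) = (53 + J)/(J + J) = (53 + J)/((2*J)) = (53 + J)*(1/(2*J)) = (53 + J)/(2*J))
1/(U(3005)*K(2*(0 - 11))) = 1/(2744*(((53 + 2*(0 - 11))/(2*((2*(0 - 11))))))) = 1/(2744*(((53 + 2*(-11))/(2*((2*(-11))))))) = 1/(2744*(((1/2)*(53 - 22)/(-22)))) = 1/(2744*(((1/2)*(-1/22)*31))) = 1/(2744*(-31/44)) = (1/2744)*(-44/31) = -11/21266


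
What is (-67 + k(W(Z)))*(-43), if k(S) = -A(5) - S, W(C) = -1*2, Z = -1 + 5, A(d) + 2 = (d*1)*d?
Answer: 3784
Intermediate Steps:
A(d) = -2 + d² (A(d) = -2 + (d*1)*d = -2 + d*d = -2 + d²)
Z = 4
W(C) = -2
k(S) = -23 - S (k(S) = -(-2 + 5²) - S = -(-2 + 25) - S = -1*23 - S = -23 - S)
(-67 + k(W(Z)))*(-43) = (-67 + (-23 - 1*(-2)))*(-43) = (-67 + (-23 + 2))*(-43) = (-67 - 21)*(-43) = -88*(-43) = 3784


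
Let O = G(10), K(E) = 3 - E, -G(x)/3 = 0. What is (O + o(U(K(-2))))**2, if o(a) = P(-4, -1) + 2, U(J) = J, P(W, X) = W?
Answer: 4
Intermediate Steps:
G(x) = 0 (G(x) = -3*0 = 0)
o(a) = -2 (o(a) = -4 + 2 = -2)
O = 0
(O + o(U(K(-2))))**2 = (0 - 2)**2 = (-2)**2 = 4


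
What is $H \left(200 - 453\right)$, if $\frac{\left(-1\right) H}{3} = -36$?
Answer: $-27324$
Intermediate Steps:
$H = 108$ ($H = \left(-3\right) \left(-36\right) = 108$)
$H \left(200 - 453\right) = 108 \left(200 - 453\right) = 108 \left(-253\right) = -27324$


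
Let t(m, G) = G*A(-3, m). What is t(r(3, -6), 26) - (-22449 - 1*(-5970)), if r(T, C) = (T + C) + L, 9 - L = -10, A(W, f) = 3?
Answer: 16557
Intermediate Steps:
L = 19 (L = 9 - 1*(-10) = 9 + 10 = 19)
r(T, C) = 19 + C + T (r(T, C) = (T + C) + 19 = (C + T) + 19 = 19 + C + T)
t(m, G) = 3*G (t(m, G) = G*3 = 3*G)
t(r(3, -6), 26) - (-22449 - 1*(-5970)) = 3*26 - (-22449 - 1*(-5970)) = 78 - (-22449 + 5970) = 78 - 1*(-16479) = 78 + 16479 = 16557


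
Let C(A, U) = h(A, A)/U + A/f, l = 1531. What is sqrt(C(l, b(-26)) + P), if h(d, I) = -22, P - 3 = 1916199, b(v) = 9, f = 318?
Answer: sqrt(193774250714)/318 ≈ 1384.3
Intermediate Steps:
P = 1916202 (P = 3 + 1916199 = 1916202)
C(A, U) = -22/U + A/318
sqrt(C(l, b(-26)) + P) = sqrt((-22/9 + (1/318)*1531) + 1916202) = sqrt((-22*1/9 + 1531/318) + 1916202) = sqrt((-22/9 + 1531/318) + 1916202) = sqrt(2261/954 + 1916202) = sqrt(1828058969/954) = sqrt(193774250714)/318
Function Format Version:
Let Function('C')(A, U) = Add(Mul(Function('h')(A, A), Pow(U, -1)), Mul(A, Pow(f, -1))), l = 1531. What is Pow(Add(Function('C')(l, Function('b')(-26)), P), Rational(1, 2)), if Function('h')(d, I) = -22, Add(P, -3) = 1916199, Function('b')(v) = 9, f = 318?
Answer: Mul(Rational(1, 318), Pow(193774250714, Rational(1, 2))) ≈ 1384.3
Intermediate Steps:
P = 1916202 (P = Add(3, 1916199) = 1916202)
Function('C')(A, U) = Add(Mul(-22, Pow(U, -1)), Mul(Rational(1, 318), A)) (Function('C')(A, U) = Add(Mul(-22, Pow(U, -1)), Mul(A, Pow(318, -1))) = Add(Mul(-22, Pow(U, -1)), Mul(A, Rational(1, 318))) = Add(Mul(-22, Pow(U, -1)), Mul(Rational(1, 318), A)))
Pow(Add(Function('C')(l, Function('b')(-26)), P), Rational(1, 2)) = Pow(Add(Add(Mul(-22, Pow(9, -1)), Mul(Rational(1, 318), 1531)), 1916202), Rational(1, 2)) = Pow(Add(Add(Mul(-22, Rational(1, 9)), Rational(1531, 318)), 1916202), Rational(1, 2)) = Pow(Add(Add(Rational(-22, 9), Rational(1531, 318)), 1916202), Rational(1, 2)) = Pow(Add(Rational(2261, 954), 1916202), Rational(1, 2)) = Pow(Rational(1828058969, 954), Rational(1, 2)) = Mul(Rational(1, 318), Pow(193774250714, Rational(1, 2)))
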